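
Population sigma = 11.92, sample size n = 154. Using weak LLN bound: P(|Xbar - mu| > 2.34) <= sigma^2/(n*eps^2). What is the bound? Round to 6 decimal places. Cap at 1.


bound = min(1, sigma^2/(n*eps^2))
sigma^2 = 11.92^2 = 142.0864
n*eps^2 = 154 * 2.34^2 = 154 * 5.4756 = 843.2424
sigma^2/(n*eps^2) = 142.0864 / 843.2424 ≈ 0.16850007

0.168500


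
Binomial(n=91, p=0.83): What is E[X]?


E[X] = n*p = 91 * 0.83 = 75.53

75.53


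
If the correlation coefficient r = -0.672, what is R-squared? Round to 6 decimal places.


R^2 = r^2 = (-0.672)^2 = 0.451584

0.451584


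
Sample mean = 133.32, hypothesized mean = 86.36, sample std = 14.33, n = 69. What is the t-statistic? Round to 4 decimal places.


t = (xbar - mu0) / (s/sqrt(n))
xbar - mu0 = 133.32 - 86.36 = 46.96
sqrt(69) ≈ 8.30662386
s/sqrt(n) = 14.33 / 8.30662386 ≈ 1.72512927
t = 46.96 / 1.72512927 ≈ 27.221148

27.2211


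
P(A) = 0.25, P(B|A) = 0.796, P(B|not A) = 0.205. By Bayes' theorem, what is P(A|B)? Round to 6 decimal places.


P(A|B) = P(B|A)*P(A) / P(B), P(B) = P(B|A)*P(A) + P(B|not A)*P(not A)
P(B|A)*P(A) = 0.796 * 0.25 = 0.199
P(B|not A)*P(not A) = 0.205 * 0.75 = 0.15375
P(B) = 0.199 + 0.15375 = 0.35275
P(A|B) = 0.199 / 0.35275 = 796/1411 ≈ 0.56413891

0.564139


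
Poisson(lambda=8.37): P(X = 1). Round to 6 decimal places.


P = e^(-lam) * lam^k / k!
e^(-8.37) ≈ 0.0002317156
lam^k = 8.37^1 = 8.37
k! = 1! = 1
P = 0.0002317156 * 8.37 / 1 ≈ 0.001939

0.001939


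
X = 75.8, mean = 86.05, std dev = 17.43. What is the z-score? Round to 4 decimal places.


z = (X - mu) / sigma
X - mu = 75.8 - 86.05 = -10.25
z = -10.25 / 17.43 = -1025/1743 ≈ -0.588067

-0.5881


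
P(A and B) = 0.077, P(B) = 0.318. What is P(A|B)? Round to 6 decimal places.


P(A|B) = P(A and B) / P(B) = 0.077 / 0.318 = 77/318 ≈ 0.24213836

0.242138


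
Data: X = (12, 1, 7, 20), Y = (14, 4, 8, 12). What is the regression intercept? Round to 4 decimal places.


a = ybar - b*xbar, where b = sum((xi-xbar)(yi-ybar)) / sum((xi-xbar)^2)
n = 4, xbar = 40/4 = 10, ybar = 38/4 = 9.5
Sxy = sum((xi-xbar)(yi-ybar)) = 88
Sxx = sum((xi-xbar)^2) = 194
b = Sxy / Sxx = 44/97 ≈ 0.453608
a = 9.5 - 0.453608 * 10 = 963/194 ≈ 4.963918

4.9639


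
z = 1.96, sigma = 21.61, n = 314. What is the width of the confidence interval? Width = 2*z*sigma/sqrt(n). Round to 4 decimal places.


width = 2*z*sigma/sqrt(n)
2*z*sigma = 2 * 1.96 * 21.61 = 84.7112
sqrt(314) ≈ 17.720045
width = 84.7112 / 17.720045 ≈ 4.780530

4.7805


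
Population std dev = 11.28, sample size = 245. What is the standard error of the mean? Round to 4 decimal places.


SE = sigma / sqrt(n)
sqrt(245) ≈ 15.652476
SE = 11.28 / 15.652476 ≈ 0.720653

0.7207


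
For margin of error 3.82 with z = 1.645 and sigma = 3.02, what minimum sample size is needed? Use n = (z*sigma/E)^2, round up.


z*sigma/E = 1.645 * 3.02 / 3.82 ≈ 1.300497
(z*sigma/E)^2 ≈ 1.691293
round up: n = 2

2


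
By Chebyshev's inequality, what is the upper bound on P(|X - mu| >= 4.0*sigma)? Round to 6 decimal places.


P <= 1/k^2
k^2 = 4.0^2 = 16
1/k^2 = 1 / 16 = 0.0625

0.062500


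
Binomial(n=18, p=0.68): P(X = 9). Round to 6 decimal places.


P = C(n,k) * p^k * (1-p)^(n-k)
C(18,9) = 48620
p^k = 0.68^9 ≈ 0.03108710
(1-p)^(n-k) = 0.32^9 ≈ 0.00003518437
P = 48620 * 0.03108710 * 0.00003518437 ≈ 0.053180

0.053180


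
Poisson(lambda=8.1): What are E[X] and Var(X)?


E[X] = Var(X) = lambda = 8.1

8.1, 8.1


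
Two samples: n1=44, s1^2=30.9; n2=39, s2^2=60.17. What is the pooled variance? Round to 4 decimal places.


sp^2 = ((n1-1)*s1^2 + (n2-1)*s2^2)/(n1+n2-2)
(n1-1)*s1^2 = 43 * 30.9 = 1328.7
(n2-1)*s2^2 = 38 * 60.17 = 2286.46
numerator = 1328.7 + 2286.46 = 3615.16
n1+n2-2 = 81
sp^2 = 3615.16 / 81 = 90379/2025 ≈ 44.631605

44.6316


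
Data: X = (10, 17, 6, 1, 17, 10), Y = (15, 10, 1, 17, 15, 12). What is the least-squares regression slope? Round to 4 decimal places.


b = sum((xi-xbar)(yi-ybar)) / sum((xi-xbar)^2)
n = 6, xbar = 61/6 ≈ 10.166667, ybar = 70/6 = 35/3 ≈ 11.666667
Sxy = sum((xi-xbar)(yi-ybar)) = 19/3 ≈ 6.333333
Sxx = sum((xi-xbar)^2) = 1169/6 ≈ 194.833333
b = Sxy / Sxx = 38/1169 ≈ 0.032506

0.0325


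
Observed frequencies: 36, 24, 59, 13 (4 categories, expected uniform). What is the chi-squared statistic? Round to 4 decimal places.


chi2 = sum((O-E)^2/E), E = total/4
total = 132, E = 132/4 = 33
(36 - 33)^2 / 33 = 9 / 33 = 3/11 ≈ 0.272727
(24 - 33)^2 / 33 = 81 / 33 = 27/11 ≈ 2.454545
(59 - 33)^2 / 33 = 676 / 33 = 676/33 ≈ 20.484848
(13 - 33)^2 / 33 = 400 / 33 = 400/33 ≈ 12.121212
chi2 = 106/3 ≈ 35.333333

35.3333


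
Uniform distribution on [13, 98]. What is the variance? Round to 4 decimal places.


Var = (b-a)^2 / 12
(b-a)^2 = (98 - 13)^2 = 7225
Var = 7225/12 ≈ 602.083333

602.0833


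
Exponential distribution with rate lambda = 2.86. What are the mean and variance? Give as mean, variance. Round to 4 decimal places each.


mean = 1/lam, var = 1/lam^2
mean = 1 / 2.86 = 50/143 ≈ 0.349650
lam^2 = 2.86^2 = 8.1796
var = 1 / 8.1796 ≈ 0.122255

0.3497, 0.1223


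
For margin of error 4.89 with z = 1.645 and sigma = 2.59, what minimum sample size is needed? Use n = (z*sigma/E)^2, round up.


z*sigma/E = 1.645 * 2.59 / 4.89 ≈ 0.871278
(z*sigma/E)^2 ≈ 0.759126
round up: n = 1

1


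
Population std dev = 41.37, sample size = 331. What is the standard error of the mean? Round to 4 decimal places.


SE = sigma / sqrt(n)
sqrt(331) ≈ 18.193405
SE = 41.37 / 18.193405 ≈ 2.273901

2.2739


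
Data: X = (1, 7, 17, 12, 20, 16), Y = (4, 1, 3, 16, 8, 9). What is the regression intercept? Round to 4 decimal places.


a = ybar - b*xbar, where b = sum((xi-xbar)(yi-ybar)) / sum((xi-xbar)^2)
n = 6, xbar = 73/6 ≈ 12.166667, ybar = 41/6 ≈ 6.833333
Sxy = sum((xi-xbar)(yi-ybar)) = 355/6 ≈ 59.166667
Sxx = sum((xi-xbar)^2) = 1505/6 ≈ 250.833333
b = Sxy / Sxx = 71/301 ≈ 0.235880
a = 6.833333 - 0.235880 * 12.166667 = 1193/301 ≈ 3.963455

3.9635


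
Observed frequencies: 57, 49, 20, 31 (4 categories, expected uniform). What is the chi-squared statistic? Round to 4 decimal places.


chi2 = sum((O-E)^2/E), E = total/4
total = 157, E = 157/4 = 39.25
(57 - 39.25)^2 / 39.25 = 315.0625 / 39.25 = 5041/628 ≈ 8.027070
(49 - 39.25)^2 / 39.25 = 95.0625 / 39.25 = 1521/628 ≈ 2.421975
(20 - 39.25)^2 / 39.25 = 370.5625 / 39.25 = 5929/628 ≈ 9.441083
(31 - 39.25)^2 / 39.25 = 68.0625 / 39.25 = 1089/628 ≈ 1.734076
chi2 = 3395/157 ≈ 21.624204

21.6242


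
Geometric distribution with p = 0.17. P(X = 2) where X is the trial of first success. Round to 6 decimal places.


P = (1-p)^(k-1) * p
(1-p)^(k-1) = 0.83^1 = 0.83
P = 0.83 * 0.17 = 0.1411

0.141100


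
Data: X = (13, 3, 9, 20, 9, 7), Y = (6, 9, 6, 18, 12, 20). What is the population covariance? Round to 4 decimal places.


Cov = (1/n)*sum((xi-xbar)(yi-ybar))
n = 6, xbar = 61/6 ≈ 10.166667, ybar = 71/6 ≈ 11.833333
sum((xi-xbar)(yi-ybar)) = 271/6 ≈ 45.166667
Cov = 45.166667 / 6 = 271/36 ≈ 7.527778

7.5278


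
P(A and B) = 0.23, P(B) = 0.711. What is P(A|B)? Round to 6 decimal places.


P(A|B) = P(A and B) / P(B) = 0.23 / 0.711 = 230/711 ≈ 0.32348805

0.323488


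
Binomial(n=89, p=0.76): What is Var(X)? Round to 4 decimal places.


Var = n*p*(1-p) = 89 * 0.76 * 0.24 = 16.2336

16.2336


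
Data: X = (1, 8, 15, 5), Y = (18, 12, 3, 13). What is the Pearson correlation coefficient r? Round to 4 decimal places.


r = sum((xi-xbar)(yi-ybar)) / sqrt(sum((xi-xbar)^2) * sum((yi-ybar)^2))
n = 4, xbar = 29/4 = 7.25, ybar = 46/4 = 11.5
Sxy = sum((xi-xbar)(yi-ybar)) = -109.5
Sxx = sum((xi-xbar)^2) = 104.75
Syy = sum((yi-ybar)^2) = 117
sqrt(Sxx*Syy) ≈ 110.705691
r = Sxy / sqrt(Sxx*Syy) = -109.5 / 110.705691 ≈ -0.989109

-0.9891


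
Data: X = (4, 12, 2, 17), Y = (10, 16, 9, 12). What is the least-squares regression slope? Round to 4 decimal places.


b = sum((xi-xbar)(yi-ybar)) / sum((xi-xbar)^2)
n = 4, xbar = 35/4 = 8.75, ybar = 47/4 = 11.75
Sxy = sum((xi-xbar)(yi-ybar)) = 42.75
Sxx = sum((xi-xbar)^2) = 146.75
b = Sxy / Sxx = 171/587 ≈ 0.291312

0.2913


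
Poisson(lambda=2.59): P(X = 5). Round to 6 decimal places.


P = e^(-lam) * lam^k / k!
e^(-2.59) ≈ 0.07502004
lam^k = 2.59^5 ≈ 116.546389
k! = 5! = 120
P = 0.07502004 * 116.546389 / 120 ≈ 0.072861

0.072861


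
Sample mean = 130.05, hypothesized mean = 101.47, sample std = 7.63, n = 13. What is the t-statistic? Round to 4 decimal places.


t = (xbar - mu0) / (s/sqrt(n))
xbar - mu0 = 130.05 - 101.47 = 28.58
sqrt(13) ≈ 3.60555128
s/sqrt(n) = 7.63 / 3.60555128 ≈ 2.11618125
t = 28.58 / 2.11618125 ≈ 13.505459

13.5055


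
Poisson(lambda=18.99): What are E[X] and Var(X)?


E[X] = Var(X) = lambda = 18.99

18.99, 18.99


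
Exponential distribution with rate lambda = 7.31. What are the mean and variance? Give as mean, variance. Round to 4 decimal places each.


mean = 1/lam, var = 1/lam^2
mean = 1 / 7.31 = 100/731 ≈ 0.136799
lam^2 = 7.31^2 = 53.4361
var = 1 / 53.4361 ≈ 0.018714

0.1368, 0.0187


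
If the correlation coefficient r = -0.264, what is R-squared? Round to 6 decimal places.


R^2 = r^2 = (-0.264)^2 = 0.069696

0.069696


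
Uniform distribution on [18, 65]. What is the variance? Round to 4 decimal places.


Var = (b-a)^2 / 12
(b-a)^2 = (65 - 18)^2 = 2209
Var = 2209/12 ≈ 184.083333

184.0833


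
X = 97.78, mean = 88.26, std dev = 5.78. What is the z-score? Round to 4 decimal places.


z = (X - mu) / sigma
X - mu = 97.78 - 88.26 = 9.52
z = 9.52 / 5.78 = 28/17 ≈ 1.647059

1.6471


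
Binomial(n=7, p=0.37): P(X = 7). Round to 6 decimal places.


P = C(n,k) * p^k * (1-p)^(n-k)
C(7,7) = 1
p^k = 0.37^7 ≈ 0.0009493188
(1-p)^(n-k) = 0.63^0 = 1
P = 1 * 0.0009493188 * 1 ≈ 0.000949

0.000949


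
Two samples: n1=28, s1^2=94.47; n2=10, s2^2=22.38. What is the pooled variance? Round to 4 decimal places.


sp^2 = ((n1-1)*s1^2 + (n2-1)*s2^2)/(n1+n2-2)
(n1-1)*s1^2 = 27 * 94.47 = 2550.69
(n2-1)*s2^2 = 9 * 22.38 = 201.42
numerator = 2550.69 + 201.42 = 2752.11
n1+n2-2 = 36
sp^2 = 2752.11 / 36 = 76.4475

76.4475


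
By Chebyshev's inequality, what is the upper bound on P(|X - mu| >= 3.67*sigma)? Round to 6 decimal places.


P <= 1/k^2
k^2 = 3.67^2 = 13.4689
1/k^2 = 1 / 13.4689 ≈ 0.07424511

0.074245


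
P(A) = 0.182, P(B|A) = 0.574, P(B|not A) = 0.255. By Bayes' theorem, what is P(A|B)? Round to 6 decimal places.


P(A|B) = P(B|A)*P(A) / P(B), P(B) = P(B|A)*P(A) + P(B|not A)*P(not A)
P(B|A)*P(A) = 0.574 * 0.182 = 0.104468
P(B|not A)*P(not A) = 0.255 * 0.818 = 0.20859
P(B) = 0.104468 + 0.20859 = 0.313058
P(A|B) = 0.104468 / 0.313058 ≈ 0.33370174

0.333702


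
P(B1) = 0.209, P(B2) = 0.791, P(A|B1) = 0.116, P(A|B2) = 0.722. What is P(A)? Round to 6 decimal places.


P(A) = P(A|B1)*P(B1) + P(A|B2)*P(B2)
P(A|B1)*P(B1) = 0.116 * 0.209 = 0.024244
P(A|B2)*P(B2) = 0.722 * 0.791 = 0.571102
P(A) = 0.024244 + 0.571102 = 0.595346

0.595346


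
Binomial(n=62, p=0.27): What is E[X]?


E[X] = n*p = 62 * 0.27 = 16.74

16.74


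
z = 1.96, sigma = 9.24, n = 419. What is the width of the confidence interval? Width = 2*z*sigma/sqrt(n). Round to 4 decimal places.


width = 2*z*sigma/sqrt(n)
2*z*sigma = 2 * 1.96 * 9.24 = 36.2208
sqrt(419) ≈ 20.469489
width = 36.2208 / 20.469489 ≈ 1.769502

1.7695


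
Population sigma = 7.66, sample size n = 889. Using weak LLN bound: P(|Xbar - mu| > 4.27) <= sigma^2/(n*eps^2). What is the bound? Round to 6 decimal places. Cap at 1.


bound = min(1, sigma^2/(n*eps^2))
sigma^2 = 7.66^2 = 58.6756
n*eps^2 = 889 * 4.27^2 = 889 * 18.2329 = 16209.0481
sigma^2/(n*eps^2) = 58.6756 / 16209.0481 ≈ 0.00361993

0.003620


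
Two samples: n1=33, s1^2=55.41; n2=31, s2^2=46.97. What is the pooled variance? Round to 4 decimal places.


sp^2 = ((n1-1)*s1^2 + (n2-1)*s2^2)/(n1+n2-2)
(n1-1)*s1^2 = 32 * 55.41 = 1773.12
(n2-1)*s2^2 = 30 * 46.97 = 1409.1
numerator = 1773.12 + 1409.1 = 3182.22
n1+n2-2 = 62
sp^2 = 3182.22 / 62 = 159111/3100 ≈ 51.326129

51.3261


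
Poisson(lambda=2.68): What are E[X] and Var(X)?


E[X] = Var(X) = lambda = 2.68

2.68, 2.68


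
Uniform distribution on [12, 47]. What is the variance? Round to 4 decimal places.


Var = (b-a)^2 / 12
(b-a)^2 = (47 - 12)^2 = 1225
Var = 1225/12 ≈ 102.083333

102.0833


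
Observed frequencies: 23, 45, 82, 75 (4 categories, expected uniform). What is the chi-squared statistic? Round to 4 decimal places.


chi2 = sum((O-E)^2/E), E = total/4
total = 225, E = 225/4 = 56.25
(23 - 56.25)^2 / 56.25 = 1105.5625 / 56.25 = 17689/900 ≈ 19.654444
(45 - 56.25)^2 / 56.25 = 126.5625 / 56.25 = 2.25
(82 - 56.25)^2 / 56.25 = 663.0625 / 56.25 = 10609/900 ≈ 11.787778
(75 - 56.25)^2 / 56.25 = 351.5625 / 56.25 = 6.25
chi2 = 8987/225 ≈ 39.942222

39.9422


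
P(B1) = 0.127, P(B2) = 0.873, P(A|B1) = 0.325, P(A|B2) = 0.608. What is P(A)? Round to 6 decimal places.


P(A) = P(A|B1)*P(B1) + P(A|B2)*P(B2)
P(A|B1)*P(B1) = 0.325 * 0.127 = 0.041275
P(A|B2)*P(B2) = 0.608 * 0.873 = 0.530784
P(A) = 0.041275 + 0.530784 = 0.572059

0.572059


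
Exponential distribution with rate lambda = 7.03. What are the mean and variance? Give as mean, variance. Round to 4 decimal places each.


mean = 1/lam, var = 1/lam^2
mean = 1 / 7.03 = 100/703 ≈ 0.142248
lam^2 = 7.03^2 = 49.4209
var = 1 / 49.4209 ≈ 0.020234

0.1422, 0.0202


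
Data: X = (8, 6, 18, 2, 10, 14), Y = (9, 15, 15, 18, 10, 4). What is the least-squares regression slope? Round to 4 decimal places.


b = sum((xi-xbar)(yi-ybar)) / sum((xi-xbar)^2)
n = 6, xbar = 58/6 = 29/3 ≈ 9.666667, ybar = 71/6 ≈ 11.833333
Sxy = sum((xi-xbar)(yi-ybar)) = -187/3 ≈ -62.333333
Sxx = sum((xi-xbar)^2) = 490/3 ≈ 163.333333
b = Sxy / Sxx = -187/490 ≈ -0.381633

-0.3816


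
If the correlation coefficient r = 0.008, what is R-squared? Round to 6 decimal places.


R^2 = r^2 = (0.008)^2 = 0.000064

0.000064


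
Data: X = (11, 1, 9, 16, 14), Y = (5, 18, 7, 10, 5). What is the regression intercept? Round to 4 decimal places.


a = ybar - b*xbar, where b = sum((xi-xbar)(yi-ybar)) / sum((xi-xbar)^2)
n = 5, xbar = 51/5 = 10.2, ybar = 45/5 = 9
Sxy = sum((xi-xbar)(yi-ybar)) = -93
Sxx = sum((xi-xbar)^2) = 134.8
b = Sxy / Sxx = -465/674 ≈ -0.689911
a = 9 - (-0.689911) * 10.2 = 10809/674 ≈ 16.037092

16.0371


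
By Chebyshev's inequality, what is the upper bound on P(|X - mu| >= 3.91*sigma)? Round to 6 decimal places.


P <= 1/k^2
k^2 = 3.91^2 = 15.2881
1/k^2 = 1 / 15.2881 ≈ 0.06541035

0.065410


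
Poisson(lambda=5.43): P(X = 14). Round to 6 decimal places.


P = e^(-lam) * lam^k / k!
e^(-5.43) ≈ 0.004383096
lam^k = 5.43^14 ≈ 19373032821.582238
k! = 14! = 87178291200
P = 0.004383096 * 19373032821.582238 / 87178291200 ≈ 0.000974

0.000974


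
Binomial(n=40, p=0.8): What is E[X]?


E[X] = n*p = 40 * 0.8 = 32

32


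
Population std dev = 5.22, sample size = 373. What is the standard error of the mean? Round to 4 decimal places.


SE = sigma / sqrt(n)
sqrt(373) ≈ 19.313208
SE = 5.22 / 19.313208 ≈ 0.270281

0.2703


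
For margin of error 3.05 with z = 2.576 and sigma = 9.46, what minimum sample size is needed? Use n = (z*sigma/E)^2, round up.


z*sigma/E = 2.576 * 9.46 / 3.05 ≈ 7.989823
(z*sigma/E)^2 ≈ 63.837271
round up: n = 64

64


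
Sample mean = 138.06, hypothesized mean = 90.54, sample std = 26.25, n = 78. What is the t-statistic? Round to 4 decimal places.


t = (xbar - mu0) / (s/sqrt(n))
xbar - mu0 = 138.06 - 90.54 = 47.52
sqrt(78) ≈ 8.83176087
s/sqrt(n) = 26.25 / 8.83176087 ≈ 2.97222721
t = 47.52 / 2.97222721 ≈ 15.988011

15.9880


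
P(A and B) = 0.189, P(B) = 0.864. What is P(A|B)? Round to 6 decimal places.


P(A|B) = P(A and B) / P(B) = 0.189 / 0.864 = 0.21875

0.218750


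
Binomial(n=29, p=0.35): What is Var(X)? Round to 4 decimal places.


Var = n*p*(1-p) = 29 * 0.35 * 0.65 = 6.5975

6.5975


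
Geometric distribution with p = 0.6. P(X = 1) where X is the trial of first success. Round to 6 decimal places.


P = (1-p)^(k-1) * p
(1-p)^(k-1) = 0.4^0 = 1
P = 1 * 0.6 = 0.6

0.600000


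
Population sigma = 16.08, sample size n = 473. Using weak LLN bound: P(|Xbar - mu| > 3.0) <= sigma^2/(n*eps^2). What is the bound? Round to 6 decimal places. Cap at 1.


bound = min(1, sigma^2/(n*eps^2))
sigma^2 = 16.08^2 = 258.5664
n*eps^2 = 473 * 3.0^2 = 473 * 9 = 4257
sigma^2/(n*eps^2) = 258.5664 / 4257 ≈ 0.06073911

0.060739


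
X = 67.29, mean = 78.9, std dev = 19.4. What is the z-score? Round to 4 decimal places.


z = (X - mu) / sigma
X - mu = 67.29 - 78.9 = -11.61
z = -11.61 / 19.4 = -1161/1940 ≈ -0.598454

-0.5985


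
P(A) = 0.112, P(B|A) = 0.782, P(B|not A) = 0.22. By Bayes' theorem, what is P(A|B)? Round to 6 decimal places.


P(A|B) = P(B|A)*P(A) / P(B), P(B) = P(B|A)*P(A) + P(B|not A)*P(not A)
P(B|A)*P(A) = 0.782 * 0.112 = 0.087584
P(B|not A)*P(not A) = 0.22 * 0.888 = 0.19536
P(B) = 0.087584 + 0.19536 = 0.282944
P(A|B) = 0.087584 / 0.282944 = 2737/8842 ≈ 0.30954535

0.309545


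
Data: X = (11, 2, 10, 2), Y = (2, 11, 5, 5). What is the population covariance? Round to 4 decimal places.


Cov = (1/n)*sum((xi-xbar)(yi-ybar))
n = 4, xbar = 25/4 = 6.25, ybar = 23/4 = 5.75
sum((xi-xbar)(yi-ybar)) = -39.75
Cov = -39.75 / 4 = -9.9375

-9.9375


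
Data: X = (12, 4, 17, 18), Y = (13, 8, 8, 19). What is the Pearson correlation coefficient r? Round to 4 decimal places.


r = sum((xi-xbar)(yi-ybar)) / sqrt(sum((xi-xbar)^2) * sum((yi-ybar)^2))
n = 4, xbar = 51/4 = 12.75, ybar = 48/4 = 12
Sxy = sum((xi-xbar)(yi-ybar)) = 54
Sxx = sum((xi-xbar)^2) = 122.75
Syy = sum((yi-ybar)^2) = 82
sqrt(Sxx*Syy) ≈ 100.326965
r = Sxy / sqrt(Sxx*Syy) = 54 / 100.326965 ≈ 0.538240

0.5382


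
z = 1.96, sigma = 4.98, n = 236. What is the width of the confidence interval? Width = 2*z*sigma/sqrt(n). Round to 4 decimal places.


width = 2*z*sigma/sqrt(n)
2*z*sigma = 2 * 1.96 * 4.98 = 19.5216
sqrt(236) ≈ 15.362291
width = 19.5216 / 15.362291 ≈ 1.270748

1.2707


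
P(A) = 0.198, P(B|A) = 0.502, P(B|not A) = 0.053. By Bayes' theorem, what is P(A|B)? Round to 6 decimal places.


P(A|B) = P(B|A)*P(A) / P(B), P(B) = P(B|A)*P(A) + P(B|not A)*P(not A)
P(B|A)*P(A) = 0.502 * 0.198 = 0.099396
P(B|not A)*P(not A) = 0.053 * 0.802 = 0.042506
P(B) = 0.099396 + 0.042506 = 0.141902
P(A|B) = 0.099396 / 0.141902 ≈ 0.70045524

0.700455


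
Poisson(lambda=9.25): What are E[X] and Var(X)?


E[X] = Var(X) = lambda = 9.25

9.25, 9.25


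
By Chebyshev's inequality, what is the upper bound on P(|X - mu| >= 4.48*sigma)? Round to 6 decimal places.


P <= 1/k^2
k^2 = 4.48^2 = 20.0704
1/k^2 = 1 / 20.0704 ≈ 0.04982462

0.049825


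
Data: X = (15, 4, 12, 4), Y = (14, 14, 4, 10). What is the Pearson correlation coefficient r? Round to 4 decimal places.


r = sum((xi-xbar)(yi-ybar)) / sqrt(sum((xi-xbar)^2) * sum((yi-ybar)^2))
n = 4, xbar = 35/4 = 8.75, ybar = 42/4 = 10.5
Sxy = sum((xi-xbar)(yi-ybar)) = -13.5
Sxx = sum((xi-xbar)^2) = 94.75
Syy = sum((yi-ybar)^2) = 67
sqrt(Sxx*Syy) ≈ 79.675906
r = Sxy / sqrt(Sxx*Syy) = -13.5 / 79.675906 ≈ -0.169436

-0.1694


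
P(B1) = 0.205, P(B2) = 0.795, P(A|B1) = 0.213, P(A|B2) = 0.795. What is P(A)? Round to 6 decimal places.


P(A) = P(A|B1)*P(B1) + P(A|B2)*P(B2)
P(A|B1)*P(B1) = 0.213 * 0.205 = 0.043665
P(A|B2)*P(B2) = 0.795 * 0.795 = 0.632025
P(A) = 0.043665 + 0.632025 = 0.67569

0.675690


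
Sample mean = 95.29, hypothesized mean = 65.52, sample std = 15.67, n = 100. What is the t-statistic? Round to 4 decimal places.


t = (xbar - mu0) / (s/sqrt(n))
xbar - mu0 = 95.29 - 65.52 = 29.77
sqrt(100) = 10
s/sqrt(n) = 15.67 / 10 = 1.567
t = 29.77 / 1.567 = 29770/1567 ≈ 18.998086

18.9981


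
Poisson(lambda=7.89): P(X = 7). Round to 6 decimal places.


P = e^(-lam) * lam^k / k!
e^(-7.89) ≈ 0.0003744696
lam^k = 7.89^7 ≈ 1903439.258761
k! = 7! = 5040
P = 0.0003744696 * 1903439.258761 / 5040 ≈ 0.141425

0.141425


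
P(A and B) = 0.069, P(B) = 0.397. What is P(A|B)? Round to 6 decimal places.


P(A|B) = P(A and B) / P(B) = 0.069 / 0.397 = 69/397 ≈ 0.17380353

0.173804


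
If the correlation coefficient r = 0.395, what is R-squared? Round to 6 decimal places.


R^2 = r^2 = (0.395)^2 = 0.156025

0.156025


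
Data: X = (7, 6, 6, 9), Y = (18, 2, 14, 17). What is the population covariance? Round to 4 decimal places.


Cov = (1/n)*sum((xi-xbar)(yi-ybar))
n = 4, xbar = 28/4 = 7, ybar = 51/4 = 12.75
sum((xi-xbar)(yi-ybar)) = 18
Cov = 18 / 4 = 4.5

4.5000


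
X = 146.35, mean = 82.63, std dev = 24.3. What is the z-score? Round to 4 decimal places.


z = (X - mu) / sigma
X - mu = 146.35 - 82.63 = 63.72
z = 63.72 / 24.3 = 118/45 ≈ 2.622222

2.6222


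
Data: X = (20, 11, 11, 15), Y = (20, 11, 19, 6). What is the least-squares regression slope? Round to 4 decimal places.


b = sum((xi-xbar)(yi-ybar)) / sum((xi-xbar)^2)
n = 4, xbar = 57/4 = 14.25, ybar = 56/4 = 14
Sxy = sum((xi-xbar)(yi-ybar)) = 22
Sxx = sum((xi-xbar)^2) = 54.75
b = Sxy / Sxx = 88/219 ≈ 0.401826

0.4018


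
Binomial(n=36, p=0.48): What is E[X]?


E[X] = n*p = 36 * 0.48 = 17.28

17.28


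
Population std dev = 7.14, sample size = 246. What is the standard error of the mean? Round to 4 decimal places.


SE = sigma / sqrt(n)
sqrt(246) ≈ 15.684387
SE = 7.14 / 15.684387 ≈ 0.455230

0.4552


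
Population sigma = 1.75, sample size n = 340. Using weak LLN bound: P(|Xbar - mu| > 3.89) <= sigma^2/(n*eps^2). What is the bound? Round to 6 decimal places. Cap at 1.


bound = min(1, sigma^2/(n*eps^2))
sigma^2 = 1.75^2 = 3.0625
n*eps^2 = 340 * 3.89^2 = 340 * 15.1321 = 5144.914
sigma^2/(n*eps^2) = 3.0625 / 5144.914 ≈ 0.00059525

0.000595


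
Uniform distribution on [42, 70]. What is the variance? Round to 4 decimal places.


Var = (b-a)^2 / 12
(b-a)^2 = (70 - 42)^2 = 784
Var = 784/12 ≈ 65.333333

65.3333


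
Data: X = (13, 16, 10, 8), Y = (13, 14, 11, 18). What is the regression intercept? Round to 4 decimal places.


a = ybar - b*xbar, where b = sum((xi-xbar)(yi-ybar)) / sum((xi-xbar)^2)
n = 4, xbar = 47/4 = 11.75, ybar = 56/4 = 14
Sxy = sum((xi-xbar)(yi-ybar)) = -11
Sxx = sum((xi-xbar)^2) = 36.75
b = Sxy / Sxx = -44/147 ≈ -0.299320
a = 14 - (-0.299320) * 11.75 = 2575/147 ≈ 17.517007

17.5170


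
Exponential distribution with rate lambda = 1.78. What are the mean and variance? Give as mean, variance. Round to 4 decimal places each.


mean = 1/lam, var = 1/lam^2
mean = 1 / 1.78 = 50/89 ≈ 0.561798
lam^2 = 1.78^2 = 3.1684
var = 1 / 3.1684 = 2500/7921 ≈ 0.315617

0.5618, 0.3156


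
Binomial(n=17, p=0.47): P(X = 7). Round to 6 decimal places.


P = C(n,k) * p^k * (1-p)^(n-k)
C(17,7) = 19448
p^k = 0.47^7 ≈ 0.005066231
(1-p)^(n-k) = 0.53^10 ≈ 0.001748875
P = 19448 * 0.005066231 * 0.001748875 ≈ 0.172313

0.172313


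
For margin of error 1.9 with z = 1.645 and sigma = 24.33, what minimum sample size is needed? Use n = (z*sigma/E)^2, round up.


z*sigma/E = 1.645 * 24.33 / 1.9 ≈ 21.064658
(z*sigma/E)^2 ≈ 443.719812
round up: n = 444

444


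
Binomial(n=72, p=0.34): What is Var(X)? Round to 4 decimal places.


Var = n*p*(1-p) = 72 * 0.34 * 0.66 = 16.1568

16.1568


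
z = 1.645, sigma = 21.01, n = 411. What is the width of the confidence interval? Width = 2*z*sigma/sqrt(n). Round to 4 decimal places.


width = 2*z*sigma/sqrt(n)
2*z*sigma = 2 * 1.645 * 21.01 = 69.1229
sqrt(411) ≈ 20.273135
width = 69.1229 / 20.273135 ≈ 3.409581

3.4096


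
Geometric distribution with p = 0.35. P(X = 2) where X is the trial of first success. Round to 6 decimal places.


P = (1-p)^(k-1) * p
(1-p)^(k-1) = 0.65^1 = 0.65
P = 0.65 * 0.35 = 0.2275

0.227500


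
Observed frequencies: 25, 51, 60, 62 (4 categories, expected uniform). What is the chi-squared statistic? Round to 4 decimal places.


chi2 = sum((O-E)^2/E), E = total/4
total = 198, E = 198/4 = 49.5
(25 - 49.5)^2 / 49.5 = 600.25 / 49.5 = 2401/198 ≈ 12.126263
(51 - 49.5)^2 / 49.5 = 2.25 / 49.5 = 1/22 ≈ 0.045455
(60 - 49.5)^2 / 49.5 = 110.25 / 49.5 = 49/22 ≈ 2.227273
(62 - 49.5)^2 / 49.5 = 156.25 / 49.5 = 625/198 ≈ 3.156566
chi2 = 158/9 ≈ 17.555556

17.5556


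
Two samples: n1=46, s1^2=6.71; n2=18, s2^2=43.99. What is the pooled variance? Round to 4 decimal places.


sp^2 = ((n1-1)*s1^2 + (n2-1)*s2^2)/(n1+n2-2)
(n1-1)*s1^2 = 45 * 6.71 = 301.95
(n2-1)*s2^2 = 17 * 43.99 = 747.83
numerator = 301.95 + 747.83 = 1049.78
n1+n2-2 = 62
sp^2 = 1049.78 / 62 = 52489/3100 ≈ 16.931935

16.9319


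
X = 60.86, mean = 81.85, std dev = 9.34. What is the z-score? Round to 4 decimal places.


z = (X - mu) / sigma
X - mu = 60.86 - 81.85 = -20.99
z = -20.99 / 9.34 = -2099/934 ≈ -2.247323

-2.2473


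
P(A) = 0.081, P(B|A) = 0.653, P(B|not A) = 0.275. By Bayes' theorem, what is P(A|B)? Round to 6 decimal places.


P(A|B) = P(B|A)*P(A) / P(B), P(B) = P(B|A)*P(A) + P(B|not A)*P(not A)
P(B|A)*P(A) = 0.653 * 0.081 = 0.052893
P(B|not A)*P(not A) = 0.275 * 0.919 = 0.252725
P(B) = 0.052893 + 0.252725 = 0.305618
P(A|B) = 0.052893 / 0.305618 ≈ 0.17306899

0.173069


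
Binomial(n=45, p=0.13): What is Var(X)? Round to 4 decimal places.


Var = n*p*(1-p) = 45 * 0.13 * 0.87 = 5.0895

5.0895


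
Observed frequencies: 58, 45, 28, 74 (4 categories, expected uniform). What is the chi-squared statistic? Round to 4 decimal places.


chi2 = sum((O-E)^2/E), E = total/4
total = 205, E = 205/4 = 51.25
(58 - 51.25)^2 / 51.25 = 45.5625 / 51.25 = 729/820 ≈ 0.889024
(45 - 51.25)^2 / 51.25 = 39.0625 / 51.25 = 125/164 ≈ 0.762195
(28 - 51.25)^2 / 51.25 = 540.5625 / 51.25 = 8649/820 ≈ 10.547561
(74 - 51.25)^2 / 51.25 = 517.5625 / 51.25 = 8281/820 ≈ 10.098780
chi2 = 4571/205 ≈ 22.297561

22.2976


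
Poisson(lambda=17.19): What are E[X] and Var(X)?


E[X] = Var(X) = lambda = 17.19

17.19, 17.19


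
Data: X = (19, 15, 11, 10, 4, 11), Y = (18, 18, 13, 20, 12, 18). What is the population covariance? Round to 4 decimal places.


Cov = (1/n)*sum((xi-xbar)(yi-ybar))
n = 6, xbar = 70/6 = 35/3 ≈ 11.666667, ybar = 99/6 = 16.5
sum((xi-xbar)(yi-ybar)) = 46
Cov = 46 / 6 = 23/3 ≈ 7.666667

7.6667


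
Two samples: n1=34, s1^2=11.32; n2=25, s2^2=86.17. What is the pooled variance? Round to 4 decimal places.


sp^2 = ((n1-1)*s1^2 + (n2-1)*s2^2)/(n1+n2-2)
(n1-1)*s1^2 = 33 * 11.32 = 373.56
(n2-1)*s2^2 = 24 * 86.17 = 2068.08
numerator = 373.56 + 2068.08 = 2441.64
n1+n2-2 = 57
sp^2 = 2441.64 / 57 = 20347/475 ≈ 42.835789

42.8358


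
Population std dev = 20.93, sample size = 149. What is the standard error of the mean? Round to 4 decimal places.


SE = sigma / sqrt(n)
sqrt(149) ≈ 12.206556
SE = 20.93 / 12.206556 ≈ 1.714652

1.7147


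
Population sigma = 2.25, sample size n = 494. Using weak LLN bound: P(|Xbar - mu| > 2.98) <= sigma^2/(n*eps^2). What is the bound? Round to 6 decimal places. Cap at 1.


bound = min(1, sigma^2/(n*eps^2))
sigma^2 = 2.25^2 = 5.0625
n*eps^2 = 494 * 2.98^2 = 494 * 8.8804 = 4386.9176
sigma^2/(n*eps^2) = 5.0625 / 4386.9176 ≈ 0.00115400

0.001154


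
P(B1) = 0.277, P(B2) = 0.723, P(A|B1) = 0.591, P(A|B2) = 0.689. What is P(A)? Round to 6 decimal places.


P(A) = P(A|B1)*P(B1) + P(A|B2)*P(B2)
P(A|B1)*P(B1) = 0.591 * 0.277 = 0.163707
P(A|B2)*P(B2) = 0.689 * 0.723 = 0.498147
P(A) = 0.163707 + 0.498147 = 0.661854

0.661854


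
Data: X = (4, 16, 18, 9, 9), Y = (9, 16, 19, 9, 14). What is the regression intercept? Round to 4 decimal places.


a = ybar - b*xbar, where b = sum((xi-xbar)(yi-ybar)) / sum((xi-xbar)^2)
n = 5, xbar = 56/5 = 11.2, ybar = 67/5 = 13.4
Sxy = sum((xi-xbar)(yi-ybar)) = 90.6
Sxx = sum((xi-xbar)^2) = 130.8
b = Sxy / Sxx = 151/218 ≈ 0.692661
a = 13.4 - 0.692661 * 11.2 = 615/109 ≈ 5.642202

5.6422


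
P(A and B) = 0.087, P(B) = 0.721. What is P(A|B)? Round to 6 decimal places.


P(A|B) = P(A and B) / P(B) = 0.087 / 0.721 = 87/721 ≈ 0.12066574

0.120666


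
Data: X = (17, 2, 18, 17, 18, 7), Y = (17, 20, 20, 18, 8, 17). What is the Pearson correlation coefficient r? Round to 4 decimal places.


r = sum((xi-xbar)(yi-ybar)) / sqrt(sum((xi-xbar)^2) * sum((yi-ybar)^2))
n = 6, xbar = 79/6 ≈ 13.166667, ybar = 100/6 = 50/3 ≈ 16.666667
Sxy = sum((xi-xbar)(yi-ybar)) = -176/3 ≈ -58.666667
Sxx = sum((xi-xbar)^2) = 1433/6 ≈ 238.833333
Syy = sum((yi-ybar)^2) = 298/3 ≈ 99.333333
sqrt(Sxx*Syy) ≈ 154.026333
r = Sxy / sqrt(Sxx*Syy) = -58.666667 / 154.026333 ≈ -0.380887

-0.3809


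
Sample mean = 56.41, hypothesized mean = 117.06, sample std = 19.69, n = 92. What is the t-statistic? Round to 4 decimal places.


t = (xbar - mu0) / (s/sqrt(n))
xbar - mu0 = 56.41 - 117.06 = -60.65
sqrt(92) ≈ 9.59166305
s/sqrt(n) = 19.69 / 9.59166305 ≈ 2.05282441
t = -60.65 / 2.05282441 ≈ -29.544660

-29.5447


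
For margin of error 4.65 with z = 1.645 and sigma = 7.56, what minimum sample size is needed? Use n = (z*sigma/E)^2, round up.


z*sigma/E = 1.645 * 7.56 / 4.65 = 20727/7750 ≈ 2.674452
(z*sigma/E)^2 ≈ 7.152691
round up: n = 8

8


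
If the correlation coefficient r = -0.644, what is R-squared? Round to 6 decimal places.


R^2 = r^2 = (-0.644)^2 = 0.414736

0.414736


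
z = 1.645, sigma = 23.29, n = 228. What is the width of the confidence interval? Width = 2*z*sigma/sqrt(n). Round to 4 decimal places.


width = 2*z*sigma/sqrt(n)
2*z*sigma = 2 * 1.645 * 23.29 = 76.6241
sqrt(228) ≈ 15.099669
width = 76.6241 / 15.099669 ≈ 5.074555

5.0746


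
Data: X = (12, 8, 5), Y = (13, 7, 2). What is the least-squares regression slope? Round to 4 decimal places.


b = sum((xi-xbar)(yi-ybar)) / sum((xi-xbar)^2)
n = 3, xbar = 25/3 ≈ 8.333333, ybar = 22/3 ≈ 7.333333
Sxy = sum((xi-xbar)(yi-ybar)) = 116/3 ≈ 38.666667
Sxx = sum((xi-xbar)^2) = 74/3 ≈ 24.666667
b = Sxy / Sxx = 58/37 ≈ 1.567568

1.5676


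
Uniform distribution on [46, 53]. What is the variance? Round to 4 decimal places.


Var = (b-a)^2 / 12
(b-a)^2 = (53 - 46)^2 = 49
Var = 49/12 ≈ 4.083333

4.0833


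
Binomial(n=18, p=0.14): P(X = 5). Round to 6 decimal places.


P = C(n,k) * p^k * (1-p)^(n-k)
C(18,5) = 8568
p^k = 0.14^5 = 0.0000537824
(1-p)^(n-k) = 0.86^13 ≈ 0.1407602
P = 8568 * 0.0000537824 * 0.1407602 ≈ 0.064863

0.064863


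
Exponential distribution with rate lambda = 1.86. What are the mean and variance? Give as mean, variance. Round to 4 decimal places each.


mean = 1/lam, var = 1/lam^2
mean = 1 / 1.86 = 50/93 ≈ 0.537634
lam^2 = 1.86^2 = 3.4596
var = 1 / 3.4596 = 2500/8649 ≈ 0.289051

0.5376, 0.2891


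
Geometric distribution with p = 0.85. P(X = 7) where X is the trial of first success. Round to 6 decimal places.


P = (1-p)^(k-1) * p
(1-p)^(k-1) = 0.15^6 ≈ 0.00001139063
P = 0.00001139063 * 0.85 ≈ 0.000009682031

0.000010


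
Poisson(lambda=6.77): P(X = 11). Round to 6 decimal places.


P = e^(-lam) * lam^k / k!
e^(-6.77) ≈ 0.001147695
lam^k = 6.77^11 ≈ 1369226688.084489
k! = 11! = 39916800
P = 0.001147695 * 1369226688.084489 / 39916800 ≈ 0.039368

0.039368


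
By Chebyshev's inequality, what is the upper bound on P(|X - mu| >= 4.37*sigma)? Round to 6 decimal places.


P <= 1/k^2
k^2 = 4.37^2 = 19.0969
1/k^2 = 1 / 19.0969 ≈ 0.05236452

0.052365


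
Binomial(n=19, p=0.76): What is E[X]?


E[X] = n*p = 19 * 0.76 = 14.44

14.44


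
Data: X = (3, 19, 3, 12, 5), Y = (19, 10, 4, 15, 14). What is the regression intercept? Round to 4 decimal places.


a = ybar - b*xbar, where b = sum((xi-xbar)(yi-ybar)) / sum((xi-xbar)^2)
n = 5, xbar = 42/5 = 8.4, ybar = 62/5 = 12.4
Sxy = sum((xi-xbar)(yi-ybar)) = -11.8
Sxx = sum((xi-xbar)^2) = 195.2
b = Sxy / Sxx = -59/976 ≈ -0.060451
a = 12.4 - (-0.060451) * 8.4 = 6299/488 ≈ 12.907787

12.9078


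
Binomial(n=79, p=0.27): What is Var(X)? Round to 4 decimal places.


Var = n*p*(1-p) = 79 * 0.27 * 0.73 = 15.5709

15.5709


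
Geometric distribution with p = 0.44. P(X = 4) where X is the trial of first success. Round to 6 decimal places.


P = (1-p)^(k-1) * p
(1-p)^(k-1) = 0.56^3 = 0.175616
P = 0.175616 * 0.44 = 0.07727104

0.077271


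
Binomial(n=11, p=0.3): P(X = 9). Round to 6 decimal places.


P = C(n,k) * p^k * (1-p)^(n-k)
C(11,9) = 55
p^k = 0.3^9 = 0.000019683
(1-p)^(n-k) = 0.7^2 = 0.49
P = 55 * 0.000019683 * 0.49 ≈ 0.000530

0.000530


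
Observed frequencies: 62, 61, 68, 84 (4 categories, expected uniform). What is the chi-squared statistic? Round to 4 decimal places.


chi2 = sum((O-E)^2/E), E = total/4
total = 275, E = 275/4 = 68.75
(62 - 68.75)^2 / 68.75 = 45.5625 / 68.75 = 729/1100 ≈ 0.662727
(61 - 68.75)^2 / 68.75 = 60.0625 / 68.75 = 961/1100 ≈ 0.873636
(68 - 68.75)^2 / 68.75 = 0.5625 / 68.75 = 9/1100 ≈ 0.008182
(84 - 68.75)^2 / 68.75 = 232.5625 / 68.75 = 3721/1100 ≈ 3.382727
chi2 = 271/55 ≈ 4.927273

4.9273


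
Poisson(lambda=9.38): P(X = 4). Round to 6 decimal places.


P = e^(-lam) * lam^k / k!
e^(-9.38) ≈ 0.00008439520
lam^k = 9.38^4 ≈ 7741.254643
k! = 4! = 24
P = 0.00008439520 * 7741.254643 / 24 ≈ 0.027222

0.027222


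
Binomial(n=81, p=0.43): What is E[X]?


E[X] = n*p = 81 * 0.43 = 34.83

34.83


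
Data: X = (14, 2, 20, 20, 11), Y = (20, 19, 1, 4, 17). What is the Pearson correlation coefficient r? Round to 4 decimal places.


r = sum((xi-xbar)(yi-ybar)) / sqrt(sum((xi-xbar)^2) * sum((yi-ybar)^2))
n = 5, xbar = 67/5 = 13.4, ybar = 61/5 = 12.2
Sxy = sum((xi-xbar)(yi-ybar)) = -212.4
Sxx = sum((xi-xbar)^2) = 223.2
Syy = sum((yi-ybar)^2) = 322.8
sqrt(Sxx*Syy) ≈ 268.419373
r = Sxy / sqrt(Sxx*Syy) = -212.4 / 268.419373 ≈ -0.791299

-0.7913


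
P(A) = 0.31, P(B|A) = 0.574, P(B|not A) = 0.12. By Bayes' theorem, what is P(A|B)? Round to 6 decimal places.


P(A|B) = P(B|A)*P(A) / P(B), P(B) = P(B|A)*P(A) + P(B|not A)*P(not A)
P(B|A)*P(A) = 0.574 * 0.31 = 0.17794
P(B|not A)*P(not A) = 0.12 * 0.69 = 0.0828
P(B) = 0.17794 + 0.0828 = 0.26074
P(A|B) = 0.17794 / 0.26074 ≈ 0.68244228

0.682442


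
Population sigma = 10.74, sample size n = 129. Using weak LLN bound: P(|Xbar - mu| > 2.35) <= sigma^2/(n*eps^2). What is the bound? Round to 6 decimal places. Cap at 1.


bound = min(1, sigma^2/(n*eps^2))
sigma^2 = 10.74^2 = 115.3476
n*eps^2 = 129 * 2.35^2 = 129 * 5.5225 = 712.4025
sigma^2/(n*eps^2) = 115.3476 / 712.4025 ≈ 0.16191353

0.161914


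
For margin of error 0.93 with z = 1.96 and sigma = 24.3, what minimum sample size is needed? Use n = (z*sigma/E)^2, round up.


z*sigma/E = 1.96 * 24.3 / 0.93 = 7938/155 ≈ 51.212903
(z*sigma/E)^2 ≈ 2622.761457
round up: n = 2623

2623


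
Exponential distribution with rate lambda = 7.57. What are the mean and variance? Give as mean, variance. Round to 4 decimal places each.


mean = 1/lam, var = 1/lam^2
mean = 1 / 7.57 = 100/757 ≈ 0.132100
lam^2 = 7.57^2 = 57.3049
var = 1 / 57.3049 ≈ 0.017451

0.1321, 0.0175


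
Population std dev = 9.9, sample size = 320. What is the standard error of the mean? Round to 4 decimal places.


SE = sigma / sqrt(n)
sqrt(320) ≈ 17.888544
SE = 9.9 / 17.888544 ≈ 0.553427

0.5534


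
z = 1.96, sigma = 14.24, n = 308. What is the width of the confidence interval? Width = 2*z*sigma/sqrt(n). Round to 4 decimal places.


width = 2*z*sigma/sqrt(n)
2*z*sigma = 2 * 1.96 * 14.24 = 55.8208
sqrt(308) ≈ 17.549929
width = 55.8208 / 17.549929 ≈ 3.180685

3.1807


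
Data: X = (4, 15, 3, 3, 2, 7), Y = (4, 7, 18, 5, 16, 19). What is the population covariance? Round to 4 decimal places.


Cov = (1/n)*sum((xi-xbar)(yi-ybar))
n = 6, xbar = 34/6 = 17/3 ≈ 5.666667, ybar = 69/6 = 11.5
sum((xi-xbar)(yi-ybar)) = -36
Cov = -36 / 6 = -6

-6.0000


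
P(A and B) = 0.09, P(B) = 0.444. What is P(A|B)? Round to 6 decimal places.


P(A|B) = P(A and B) / P(B) = 0.09 / 0.444 = 15/74 ≈ 0.20270270

0.202703


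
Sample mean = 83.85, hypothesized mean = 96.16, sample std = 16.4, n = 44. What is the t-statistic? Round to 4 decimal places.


t = (xbar - mu0) / (s/sqrt(n))
xbar - mu0 = 83.85 - 96.16 = -12.31
sqrt(44) ≈ 6.63324958
s/sqrt(n) = 16.4 / 6.63324958 ≈ 2.47239303
t = -12.31 / 2.47239303 ≈ -4.978982

-4.9790


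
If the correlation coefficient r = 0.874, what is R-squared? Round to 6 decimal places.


R^2 = r^2 = (0.874)^2 = 0.763876

0.763876


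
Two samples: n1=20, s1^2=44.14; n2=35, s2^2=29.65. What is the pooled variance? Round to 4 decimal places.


sp^2 = ((n1-1)*s1^2 + (n2-1)*s2^2)/(n1+n2-2)
(n1-1)*s1^2 = 19 * 44.14 = 838.66
(n2-1)*s2^2 = 34 * 29.65 = 1008.1
numerator = 838.66 + 1008.1 = 1846.76
n1+n2-2 = 53
sp^2 = 1846.76 / 53 = 46169/1325 ≈ 34.844528

34.8445


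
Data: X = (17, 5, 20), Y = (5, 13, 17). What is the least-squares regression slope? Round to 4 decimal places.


b = sum((xi-xbar)(yi-ybar)) / sum((xi-xbar)^2)
n = 3, xbar = 42/3 = 14, ybar = 35/3 ≈ 11.666667
Sxy = sum((xi-xbar)(yi-ybar)) = 0
Sxx = sum((xi-xbar)^2) = 126
b = Sxy / Sxx = 0

0.0000


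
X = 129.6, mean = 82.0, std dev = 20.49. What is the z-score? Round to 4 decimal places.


z = (X - mu) / sigma
X - mu = 129.6 - 82.0 = 47.6
z = 47.6 / 20.49 = 4760/2049 ≈ 2.323084

2.3231


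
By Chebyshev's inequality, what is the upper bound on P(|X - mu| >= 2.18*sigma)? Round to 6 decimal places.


P <= 1/k^2
k^2 = 2.18^2 = 4.7524
1/k^2 = 1 / 4.7524 ≈ 0.21042000

0.210420


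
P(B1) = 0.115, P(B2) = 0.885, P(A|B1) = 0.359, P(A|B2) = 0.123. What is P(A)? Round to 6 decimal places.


P(A) = P(A|B1)*P(B1) + P(A|B2)*P(B2)
P(A|B1)*P(B1) = 0.359 * 0.115 = 0.041285
P(A|B2)*P(B2) = 0.123 * 0.885 = 0.108855
P(A) = 0.041285 + 0.108855 = 0.15014

0.150140


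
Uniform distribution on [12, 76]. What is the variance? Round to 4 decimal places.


Var = (b-a)^2 / 12
(b-a)^2 = (76 - 12)^2 = 4096
Var = 4096/12 ≈ 341.333333

341.3333


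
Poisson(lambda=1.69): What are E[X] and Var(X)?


E[X] = Var(X) = lambda = 1.69

1.69, 1.69


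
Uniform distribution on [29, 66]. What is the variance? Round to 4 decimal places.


Var = (b-a)^2 / 12
(b-a)^2 = (66 - 29)^2 = 1369
Var = 1369/12 ≈ 114.083333

114.0833


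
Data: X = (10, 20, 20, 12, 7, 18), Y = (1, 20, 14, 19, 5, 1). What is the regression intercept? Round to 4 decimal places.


a = ybar - b*xbar, where b = sum((xi-xbar)(yi-ybar)) / sum((xi-xbar)^2)
n = 6, xbar = 87/6 = 14.5, ybar = 60/6 = 10
Sxy = sum((xi-xbar)(yi-ybar)) = 101
Sxx = sum((xi-xbar)^2) = 155.5
b = Sxy / Sxx = 202/311 ≈ 0.649518
a = 10 - 0.649518 * 14.5 = 181/311 ≈ 0.581994

0.5820


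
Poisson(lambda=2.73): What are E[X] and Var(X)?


E[X] = Var(X) = lambda = 2.73

2.73, 2.73


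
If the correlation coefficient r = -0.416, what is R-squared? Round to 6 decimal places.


R^2 = r^2 = (-0.416)^2 = 0.173056

0.173056


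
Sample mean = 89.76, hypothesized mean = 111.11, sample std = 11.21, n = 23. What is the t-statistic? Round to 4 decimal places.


t = (xbar - mu0) / (s/sqrt(n))
xbar - mu0 = 89.76 - 111.11 = -21.35
sqrt(23) ≈ 4.79583152
s/sqrt(n) = 11.21 / 4.79583152 ≈ 2.33744658
t = -21.35 / 2.33744658 ≈ -9.133899

-9.1339


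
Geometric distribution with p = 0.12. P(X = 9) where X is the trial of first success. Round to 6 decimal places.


P = (1-p)^(k-1) * p
(1-p)^(k-1) = 0.88^8 ≈ 0.3596345
P = 0.3596345 * 0.12 ≈ 0.04315614

0.043156


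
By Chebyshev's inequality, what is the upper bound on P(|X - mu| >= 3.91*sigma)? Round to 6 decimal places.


P <= 1/k^2
k^2 = 3.91^2 = 15.2881
1/k^2 = 1 / 15.2881 ≈ 0.06541035

0.065410


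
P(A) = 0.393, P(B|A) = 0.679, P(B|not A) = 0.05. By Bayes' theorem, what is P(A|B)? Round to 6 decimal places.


P(A|B) = P(B|A)*P(A) / P(B), P(B) = P(B|A)*P(A) + P(B|not A)*P(not A)
P(B|A)*P(A) = 0.679 * 0.393 = 0.266847
P(B|not A)*P(not A) = 0.05 * 0.607 = 0.03035
P(B) = 0.266847 + 0.03035 = 0.297197
P(A|B) = 0.266847 / 0.297197 ≈ 0.89787918

0.897879
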